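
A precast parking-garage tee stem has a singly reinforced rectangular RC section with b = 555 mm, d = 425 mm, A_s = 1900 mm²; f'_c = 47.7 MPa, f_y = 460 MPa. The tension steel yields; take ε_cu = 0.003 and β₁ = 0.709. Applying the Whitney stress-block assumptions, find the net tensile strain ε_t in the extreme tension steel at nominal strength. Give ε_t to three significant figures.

a = A_s f_y/(0.85 f'_c b) = 38.84 mm.
β₁ = 0.709, so c = a/β₁ = 38.84/0.709 = 54.78 mm.
From the linear strain diagram with ε_cu = 0.003: ε_t = 0.003 (d − c)/c = 0.003 × (425 − 54.78)/54.78 = 0.0203.
Since ε_t ≥ 0.005, the section is tension-controlled.

ε_t ≈ 0.0203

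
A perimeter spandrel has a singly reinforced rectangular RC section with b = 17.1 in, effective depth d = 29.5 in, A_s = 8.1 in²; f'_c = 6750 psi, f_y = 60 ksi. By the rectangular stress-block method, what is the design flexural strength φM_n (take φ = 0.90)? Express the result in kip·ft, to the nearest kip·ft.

T = A_s f_y = 8.1 × 60 = 486 kips.
a = T/(0.85 f'_c b) = 486/(0.85 × 6.75 × 17.1) = 4.954 in.
M_n = T(d − a/2) = 486 × (29.5 − 2.477) = 13133.2 kip·in = 13133.2/12 = 1094.43 kip·ft.
φM_n = 0.90 × 1094.43 = 984.99 kip·ft.

φM_n ≈ 985 kip·ft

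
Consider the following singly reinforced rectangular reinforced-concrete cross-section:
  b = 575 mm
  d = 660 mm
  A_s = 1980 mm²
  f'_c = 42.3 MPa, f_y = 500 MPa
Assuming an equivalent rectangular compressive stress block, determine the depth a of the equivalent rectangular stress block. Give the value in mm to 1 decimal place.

T = A_s f_y = 1980 × 500 = 990000 N = 990 kN.
Setting C = 0.85 f'_c a b equal to T: a = 990000/(0.85 × 42.3 × 575) = 47.9 mm.

a ≈ 47.9 mm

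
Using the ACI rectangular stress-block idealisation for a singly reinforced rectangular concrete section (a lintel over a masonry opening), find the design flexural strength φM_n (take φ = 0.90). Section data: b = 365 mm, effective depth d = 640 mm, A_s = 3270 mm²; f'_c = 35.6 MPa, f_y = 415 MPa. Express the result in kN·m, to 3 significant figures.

T = A_s f_y = 3270 × 415 = 1357050 N = 1357.05 kN.
From C = T: a = T/(0.85 f'_c b) = 1357050/(0.85 × 35.6 × 365) = 122.87 mm.
M_n = T(d − a/2) = 1357.05 kN × (640 − 61.435) mm = 785.14 kN·m.
φM_n = 0.90 × 785.14 = 706.63 kN·m.

φM_n ≈ 707 kN·m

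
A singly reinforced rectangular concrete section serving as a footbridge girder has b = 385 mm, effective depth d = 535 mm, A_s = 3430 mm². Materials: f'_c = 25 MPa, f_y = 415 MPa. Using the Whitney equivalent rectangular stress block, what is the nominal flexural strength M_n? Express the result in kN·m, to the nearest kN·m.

T = A_s f_y = 3430 × 415 = 1423450 N = 1423.45 kN.
From C = T: a = T/(0.85 f'_c b) = 1423450/(0.85 × 25 × 385) = 173.99 mm.
M_n = T(d − a/2) = 1423.45 kN × (535 − 86.995) mm = 637.71 kN·m.

M_n ≈ 638 kN·m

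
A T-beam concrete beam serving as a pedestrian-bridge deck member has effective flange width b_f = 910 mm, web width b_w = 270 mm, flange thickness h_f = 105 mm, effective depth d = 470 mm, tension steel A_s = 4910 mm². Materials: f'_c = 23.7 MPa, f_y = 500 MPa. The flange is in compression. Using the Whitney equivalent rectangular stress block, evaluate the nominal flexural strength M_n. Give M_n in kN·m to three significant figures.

M_n ≈ 971 kN·m

Tension: T = A_s f_y = 4910 × 500 = 2455000 N.
Try a within the flange: a = T/(0.85 f'_c b_f) = 2455000/(0.85 × 23.7 × 910) = 133.92 mm.
a = 133.92 > h_f = 105 mm: the block extends into the web. Split into flange-overhang and web parts.
C_f = 0.85 f'_c (b_f − b_w) h_f = 0.85 × 23.7 × (910 − 270) × 105 = 1353744 N.
Remaining web compression depth: a_w = (T − C_f)/(0.85 f'_c b_w) = (2455000 − 1353744)/(0.85 × 23.7 × 270) = 202.47 mm.
M_n = C_f(d − h_f/2) + (T − C_f)(d − a_w/2) = 1353744 × (470 − 52.5) + 1101256 × (470 − 101.235) = 565.19 + 406.10 = 971.29 × 10⁶ N·mm.
M_n = 971.29 kN·m.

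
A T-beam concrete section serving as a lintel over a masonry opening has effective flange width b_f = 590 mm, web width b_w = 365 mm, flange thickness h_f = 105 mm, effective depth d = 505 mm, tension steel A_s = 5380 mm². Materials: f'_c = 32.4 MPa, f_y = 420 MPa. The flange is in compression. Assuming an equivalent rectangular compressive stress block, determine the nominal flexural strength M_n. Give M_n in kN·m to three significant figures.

M_n ≈ 978 kN·m

Tension: T = A_s f_y = 5380 × 420 = 2259600 N.
Try a within the flange: a = T/(0.85 f'_c b_f) = 2259600/(0.85 × 32.4 × 590) = 139.06 mm.
a = 139.06 > h_f = 105 mm: the block extends into the web. Split into flange-overhang and web parts.
C_f = 0.85 f'_c (b_f − b_w) h_f = 0.85 × 32.4 × (590 − 365) × 105 = 650633 N.
Remaining web compression depth: a_w = (T − C_f)/(0.85 f'_c b_w) = (2259600 − 650633)/(0.85 × 32.4 × 365) = 160.06 mm.
M_n = C_f(d − h_f/2) + (T − C_f)(d − a_w/2) = 650633 × (505 − 52.5) + 1608967 × (505 − 80.03) = 294.41 + 683.76 = 978.17 × 10⁶ N·mm.
M_n = 978.17 kN·m.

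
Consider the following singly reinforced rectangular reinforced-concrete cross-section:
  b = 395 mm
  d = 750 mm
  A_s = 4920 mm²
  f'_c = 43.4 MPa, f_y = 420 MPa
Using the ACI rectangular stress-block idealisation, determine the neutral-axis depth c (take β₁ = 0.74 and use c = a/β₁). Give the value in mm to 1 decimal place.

T = A_s f_y = 4920 × 420 = 2066400 N = 2066.4 kN.
Setting C = 0.85 f'_c a b equal to T: a = 2066400/(0.85 × 43.4 × 395) = 141.811 mm.
With β₁ = 0.74, c = a/β₁ = 141.811/0.74 = 191.6 mm.

c ≈ 191.6 mm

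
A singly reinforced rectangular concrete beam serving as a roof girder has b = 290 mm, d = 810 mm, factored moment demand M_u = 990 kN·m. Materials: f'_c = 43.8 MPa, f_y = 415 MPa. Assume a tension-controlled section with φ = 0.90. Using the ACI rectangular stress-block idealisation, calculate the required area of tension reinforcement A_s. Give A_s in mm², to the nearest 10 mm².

A_s ≈ 3580 mm²

M_n = M_u/φ = 990/0.90 = 1100 kN·m.
With M_n = 0.85 f'_c a b (d − a/2), solve the quadratic for a:
a = d − √(d² − 2M_n/(0.85 f'_c b)) = 810 − √(810² − 2 × 1100×10⁶/(0.85 × 43.8 × 290)) = 137.44 mm.
A_s = 0.85 f'_c a b / f_y = 0.85 × 43.8 × 137.44 × 290 / 415 = 3575.7 mm².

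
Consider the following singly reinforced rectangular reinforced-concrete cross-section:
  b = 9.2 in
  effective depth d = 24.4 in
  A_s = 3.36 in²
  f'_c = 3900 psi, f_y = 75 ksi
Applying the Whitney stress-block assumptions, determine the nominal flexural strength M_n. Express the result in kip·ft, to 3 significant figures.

T = A_s f_y = 3.36 × 75 = 252 kips.
a = T/(0.85 f'_c b) = 252/(0.85 × 3.9 × 9.2) = 8.263 in.
M_n = T(d − a/2) = 252 × (24.4 − 4.1315) = 5107.7 kip·in = 5107.7/12 = 425.64 kip·ft.

M_n ≈ 426 kip·ft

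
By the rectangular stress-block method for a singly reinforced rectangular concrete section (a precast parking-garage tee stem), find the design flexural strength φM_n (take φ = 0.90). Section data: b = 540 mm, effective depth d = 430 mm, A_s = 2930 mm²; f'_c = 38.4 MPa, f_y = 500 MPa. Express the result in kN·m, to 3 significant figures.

φM_n ≈ 512 kN·m

T = A_s f_y = 2930 × 500 = 1465000 N = 1465 kN.
From C = T: a = T/(0.85 f'_c b) = 1465000/(0.85 × 38.4 × 540) = 83.12 mm.
M_n = T(d − a/2) = 1465 kN × (430 − 41.56) mm = 569.06 kN·m.
φM_n = 0.90 × 569.06 = 512.15 kN·m.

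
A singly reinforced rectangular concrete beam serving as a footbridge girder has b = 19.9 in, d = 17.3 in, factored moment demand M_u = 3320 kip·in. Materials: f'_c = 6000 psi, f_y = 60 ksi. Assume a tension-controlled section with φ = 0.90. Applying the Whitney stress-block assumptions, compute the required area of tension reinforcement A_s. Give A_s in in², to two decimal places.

M_n = M_u/φ = 3320/0.90 = 3688.89 kip·in.
From M_n = 0.85 f'_c a b (d − a/2):
a = d − √(d² − 2M_n/(0.85 f'_c b)) = 17.3 − √(17.3² − 2 × 3688.89/(0.85 × 6 × 19.9)) = 2.247 in.
A_s = 0.85 f'_c a b / f_y = 0.85 × 6 × 2.247 × 19.9 / 60 = 3.801 in².

A_s ≈ 3.80 in²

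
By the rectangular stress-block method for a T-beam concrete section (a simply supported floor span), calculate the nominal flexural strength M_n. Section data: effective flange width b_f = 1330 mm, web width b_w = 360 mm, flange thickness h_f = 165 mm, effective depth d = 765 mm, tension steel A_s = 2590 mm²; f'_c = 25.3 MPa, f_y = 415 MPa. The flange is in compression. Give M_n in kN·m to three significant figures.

M_n ≈ 802 kN·m

Tension: T = A_s f_y = 2590 × 415 = 1074850 N.
Try a within the flange: a = T/(0.85 f'_c b_f) = 1074850/(0.85 × 25.3 × 1330) = 37.58 mm.
Since a = 37.58 ≤ h_f = 165 mm, the stress block lies entirely in the flange; analyse as a rectangular beam of width b_f.
M_n = T(d − a/2) = 1074850 × (765 − 18.79) = 802.06 × 10⁶ N·mm.
M_n = 802.06 kN·m.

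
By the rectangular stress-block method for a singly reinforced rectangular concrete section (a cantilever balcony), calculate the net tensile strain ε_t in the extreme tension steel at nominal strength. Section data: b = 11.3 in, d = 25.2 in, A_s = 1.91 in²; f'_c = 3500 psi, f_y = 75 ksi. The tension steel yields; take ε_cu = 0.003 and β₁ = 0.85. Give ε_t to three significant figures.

ε_t ≈ 0.0121

a = A_s f_y/(0.85 f'_c b) = 4.261 in.
β₁ = 0.85, so c = a/β₁ = 4.261/0.85 = 5.013 in.
From the linear strain diagram with ε_cu = 0.003: ε_t = 0.003 (d − c)/c = 0.003 × (25.2 − 5.013)/5.013 = 0.0121.
Since ε_t ≥ 0.005, the section is tension-controlled.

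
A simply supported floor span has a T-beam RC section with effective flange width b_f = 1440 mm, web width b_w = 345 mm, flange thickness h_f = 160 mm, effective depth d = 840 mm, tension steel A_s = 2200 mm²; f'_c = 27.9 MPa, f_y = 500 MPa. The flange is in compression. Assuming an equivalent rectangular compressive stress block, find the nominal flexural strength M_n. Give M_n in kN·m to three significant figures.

Tension: T = A_s f_y = 2200 × 500 = 1100000 N.
Try a within the flange: a = T/(0.85 f'_c b_f) = 1100000/(0.85 × 27.9 × 1440) = 32.21 mm.
Since a = 32.21 ≤ h_f = 160 mm, the stress block lies entirely in the flange; analyse as a rectangular beam of width b_f.
M_n = T(d − a/2) = 1100000 × (840 − 16.105) = 906.28 × 10⁶ N·mm.
M_n = 906.28 kN·m.

M_n ≈ 906 kN·m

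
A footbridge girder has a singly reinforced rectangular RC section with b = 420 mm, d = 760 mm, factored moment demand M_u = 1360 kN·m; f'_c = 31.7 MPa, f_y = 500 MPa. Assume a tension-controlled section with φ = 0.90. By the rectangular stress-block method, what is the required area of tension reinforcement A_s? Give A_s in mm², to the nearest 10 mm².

A_s ≈ 4590 mm²

M_n = M_u/φ = 1360/0.90 = 1511.11 kN·m.
With M_n = 0.85 f'_c a b (d − a/2), solve the quadratic for a:
a = d − √(d² − 2M_n/(0.85 f'_c b)) = 760 − √(760² − 2 × 1511.11×10⁶/(0.85 × 31.7 × 420)) = 202.73 mm.
A_s = 0.85 f'_c a b / f_y = 0.85 × 31.7 × 202.73 × 420 / 500 = 4588.6 mm².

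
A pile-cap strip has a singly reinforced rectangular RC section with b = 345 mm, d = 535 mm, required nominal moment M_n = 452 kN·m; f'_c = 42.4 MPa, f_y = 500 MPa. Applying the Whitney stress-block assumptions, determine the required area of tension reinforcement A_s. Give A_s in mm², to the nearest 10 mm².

A_s ≈ 1810 mm²

With M_n = 0.85 f'_c a b (d − a/2), solve the quadratic for a:
a = d − √(d² − 2M_n/(0.85 f'_c b)) = 535 − √(535² − 2 × 452×10⁶/(0.85 × 42.4 × 345)) = 72.92 mm.
A_s = 0.85 f'_c a b / f_y = 0.85 × 42.4 × 72.92 × 345 / 500 = 1813.3 mm².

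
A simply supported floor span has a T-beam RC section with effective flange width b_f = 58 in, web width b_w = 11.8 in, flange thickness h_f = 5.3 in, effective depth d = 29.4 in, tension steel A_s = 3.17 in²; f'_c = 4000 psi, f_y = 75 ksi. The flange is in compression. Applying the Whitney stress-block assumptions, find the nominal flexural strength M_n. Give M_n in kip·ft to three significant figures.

Tension: T = A_s f_y = 3.17 × 75 = 237.75 kips.
Try a within the flange: a = T/(0.85 f'_c b_f) = 237.75/(0.85 × 4 × 58) = 1.206 in.
Since a = 1.206 ≤ h_f = 5.3 in, the stress block lies entirely in the flange; analyse as a rectangular beam of width b_f.
M_n = T(d − a/2) = 237.75 × (29.4 − 0.603) = 6846.5 kip·in.
M_n = 6846.5/12 = 570.54 kip·ft.

M_n ≈ 571 kip·ft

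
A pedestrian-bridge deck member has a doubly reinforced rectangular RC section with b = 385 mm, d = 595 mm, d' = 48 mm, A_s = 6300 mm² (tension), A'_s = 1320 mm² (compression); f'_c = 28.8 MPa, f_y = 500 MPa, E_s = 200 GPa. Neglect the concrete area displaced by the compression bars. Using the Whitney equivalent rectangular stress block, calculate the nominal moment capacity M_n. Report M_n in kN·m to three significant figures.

Assume both tension and compression steel yield.
Net tension couple steel: A_s − A'_s = 4980 mm².
a = (A_s − A'_s) f_y / (0.85 f'_c b) = 2490000/(0.85 × 28.8 × 385) = 264.20 mm.
c = a/β₁ = 264.20/0.844 = 313.03 mm; ε'_s = 0.003(c − d')/c = 0.0025 ≥ f_y/E_s = 0.0025, so compression steel does yield.
M_n = (A_s − A'_s) f_y (d − a/2) + A'_s f_y (d − d') = [2490000 × (595 − 132.1) + 660000 × (595 − 48)] × 10⁻⁶ = 1152.62 + 361.02 = 1513.64 kN·m.

M_n ≈ 1510 kN·m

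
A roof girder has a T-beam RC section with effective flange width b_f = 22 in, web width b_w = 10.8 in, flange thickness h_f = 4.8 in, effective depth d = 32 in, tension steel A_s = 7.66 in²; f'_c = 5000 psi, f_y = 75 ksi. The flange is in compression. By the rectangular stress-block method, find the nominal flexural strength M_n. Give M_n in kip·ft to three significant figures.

M_n ≈ 1380 kip·ft

Tension: T = A_s f_y = 7.66 × 75 = 574.5 kips.
Try a within the flange: a = T/(0.85 f'_c b_f) = 574.5/(0.85 × 5 × 22) = 6.144 in.
a = 6.144 > h_f = 4.8 in: the block extends into the web. Split into flange-overhang and web parts.
C_f = 0.85 f'_c (b_f − b_w) h_f = 0.85 × 5 × (22 − 10.8) × 4.8 = 228.5 kips.
Remaining web compression depth: a_w = (T − C_f)/(0.85 f'_c b_w) = (574.5 − 228.5)/(0.85 × 5 × 10.8) = 7.538 in.
M_n = C_f(d − h_f/2) + (T − C_f)(d − a_w/2) = 228.5 × (32 − 2.4) + 346 × (32 − 3.769) = 6763.6 + 9767.9 = 16531.5 kip·in.
M_n = 16531.5/12 = 1377.63 kip·ft.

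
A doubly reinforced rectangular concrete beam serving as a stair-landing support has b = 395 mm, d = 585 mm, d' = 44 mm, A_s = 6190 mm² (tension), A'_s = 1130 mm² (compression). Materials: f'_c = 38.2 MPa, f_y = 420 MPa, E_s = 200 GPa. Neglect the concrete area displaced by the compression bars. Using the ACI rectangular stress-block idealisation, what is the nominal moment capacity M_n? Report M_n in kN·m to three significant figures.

Assume both tension and compression steel yield.
Net tension couple steel: A_s − A'_s = 5060 mm².
a = (A_s − A'_s) f_y / (0.85 f'_c b) = 2125200/(0.85 × 38.2 × 395) = 165.70 mm.
c = a/β₁ = 165.70/0.777 = 213.26 mm; ε'_s = 0.003(c − d')/c = 0.0024 ≥ f_y/E_s = 0.0021, so compression steel does yield.
M_n = (A_s − A'_s) f_y (d − a/2) + A'_s f_y (d − d') = [2125200 × (585 − 82.85) + 474600 × (585 − 44)] × 10⁻⁶ = 1067.17 + 256.76 = 1323.93 kN·m.

M_n ≈ 1320 kN·m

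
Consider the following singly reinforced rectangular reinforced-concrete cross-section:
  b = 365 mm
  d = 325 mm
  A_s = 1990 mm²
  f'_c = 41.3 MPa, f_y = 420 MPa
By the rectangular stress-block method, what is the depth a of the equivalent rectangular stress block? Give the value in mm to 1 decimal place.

a ≈ 65.2 mm

T = A_s f_y = 1990 × 420 = 835800 N = 835.8 kN.
Setting C = 0.85 f'_c a b equal to T: a = 835800/(0.85 × 41.3 × 365) = 65.2 mm.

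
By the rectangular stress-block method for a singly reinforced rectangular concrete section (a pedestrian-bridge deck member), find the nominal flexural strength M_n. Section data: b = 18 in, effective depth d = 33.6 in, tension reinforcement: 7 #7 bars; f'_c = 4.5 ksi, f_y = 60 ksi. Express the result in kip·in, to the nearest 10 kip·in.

A_s = 7 × 0.6 = 4.2 in².
T = A_s f_y = 4.2 × 60 = 252 kips.
a = T/(0.85 f'_c b) = 252/(0.85 × 4.5 × 18) = 3.660 in.
M_n = T(d − a/2) = 252 × (33.6 − 1.83) = 8006.0 kip·in.

M_n ≈ 8010 kip·in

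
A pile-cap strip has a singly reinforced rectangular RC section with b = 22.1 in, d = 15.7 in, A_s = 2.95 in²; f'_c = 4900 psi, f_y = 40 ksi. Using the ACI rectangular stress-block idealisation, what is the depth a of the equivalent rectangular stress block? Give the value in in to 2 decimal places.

T = A_s f_y = 2.95 × 40 = 118 kips.
a = T/(0.85 f'_c b) = 118/(0.85 × 4.9 × 22.1) = 1.28 in.

a ≈ 1.28 in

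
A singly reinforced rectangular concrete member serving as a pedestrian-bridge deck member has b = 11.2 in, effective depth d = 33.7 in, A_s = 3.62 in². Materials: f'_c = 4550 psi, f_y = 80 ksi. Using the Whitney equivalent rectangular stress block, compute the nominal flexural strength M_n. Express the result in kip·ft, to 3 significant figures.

M_n ≈ 733 kip·ft

T = A_s f_y = 3.62 × 80 = 289.6 kips.
a = T/(0.85 f'_c b) = 289.6/(0.85 × 4.55 × 11.2) = 6.686 in.
M_n = T(d − a/2) = 289.6 × (33.7 − 3.343) = 8791.4 kip·in = 8791.4/12 = 732.62 kip·ft.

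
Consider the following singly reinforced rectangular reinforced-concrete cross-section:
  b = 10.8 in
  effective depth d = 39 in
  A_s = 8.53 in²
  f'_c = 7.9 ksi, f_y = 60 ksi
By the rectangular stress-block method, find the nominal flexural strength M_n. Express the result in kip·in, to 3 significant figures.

M_n ≈ 18200 kip·in

T = A_s f_y = 8.53 × 60 = 511.8 kips.
a = T/(0.85 f'_c b) = 511.8/(0.85 × 7.9 × 10.8) = 7.057 in.
M_n = T(d − a/2) = 511.8 × (39 − 3.5285) = 18154.3 kip·in.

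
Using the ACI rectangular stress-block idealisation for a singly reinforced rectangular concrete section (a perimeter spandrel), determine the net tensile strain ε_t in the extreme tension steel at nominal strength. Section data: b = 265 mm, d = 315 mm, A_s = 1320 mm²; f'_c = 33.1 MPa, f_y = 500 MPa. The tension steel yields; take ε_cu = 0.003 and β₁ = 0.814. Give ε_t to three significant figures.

ε_t ≈ 0.00569

a = A_s f_y/(0.85 f'_c b) = 88.52 mm.
β₁ = 0.814, so c = a/β₁ = 88.52/0.814 = 108.75 mm.
From the linear strain diagram with ε_cu = 0.003: ε_t = 0.003 (d − c)/c = 0.003 × (315 − 108.75)/108.75 = 0.00569.
Since ε_t ≥ 0.005, the section is tension-controlled.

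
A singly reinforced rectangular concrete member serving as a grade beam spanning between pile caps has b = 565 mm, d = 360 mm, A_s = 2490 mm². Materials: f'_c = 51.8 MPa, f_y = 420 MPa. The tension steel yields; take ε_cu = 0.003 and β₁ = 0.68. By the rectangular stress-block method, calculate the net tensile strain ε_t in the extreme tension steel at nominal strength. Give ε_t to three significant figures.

ε_t ≈ 0.0145

a = A_s f_y/(0.85 f'_c b) = 42.04 mm.
β₁ = 0.68, so c = a/β₁ = 42.04/0.68 = 61.82 mm.
From the linear strain diagram with ε_cu = 0.003: ε_t = 0.003 (d − c)/c = 0.003 × (360 − 61.82)/61.82 = 0.0145.
Since ε_t ≥ 0.005, the section is tension-controlled.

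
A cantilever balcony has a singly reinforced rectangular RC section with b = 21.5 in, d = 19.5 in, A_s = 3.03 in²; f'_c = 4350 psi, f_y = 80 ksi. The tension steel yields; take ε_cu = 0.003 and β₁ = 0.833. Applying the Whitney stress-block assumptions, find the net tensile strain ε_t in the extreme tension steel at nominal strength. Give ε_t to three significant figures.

a = A_s f_y/(0.85 f'_c b) = 3.049 in.
β₁ = 0.833, so c = a/β₁ = 3.049/0.833 = 3.660 in.
From the linear strain diagram with ε_cu = 0.003: ε_t = 0.003 (d − c)/c = 0.003 × (19.5 − 3.660)/3.660 = 0.0130.
Since ε_t ≥ 0.005, the section is tension-controlled.

ε_t ≈ 0.0130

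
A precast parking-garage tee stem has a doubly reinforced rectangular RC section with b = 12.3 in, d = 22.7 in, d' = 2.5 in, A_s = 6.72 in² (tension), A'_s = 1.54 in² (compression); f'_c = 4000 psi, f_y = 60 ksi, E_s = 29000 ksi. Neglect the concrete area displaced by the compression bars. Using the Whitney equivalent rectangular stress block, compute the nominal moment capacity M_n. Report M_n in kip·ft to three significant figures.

Assume both steels yield.
a = (A_s − A'_s) f_y/(0.85 f'_c b) = (6.72 − 1.54) × 60/(0.85 × 4 × 12.3) = 7.432 in.
c = a/β₁ = 7.432/0.85 = 8.744 in; ε'_s = 0.003(c − d')/c = 0.0021 ≥ ε_y = 0.0021, so the compression steel yields.
M_n = (A_s − A'_s) f_y (d − a/2) + A'_s f_y (d − d') = 310.8 × (22.7 − 3.716) + 92.4 × (22.7 − 2.5) = 5900.2 + 1866.5 = 7766.7 kip·in = 7766.7/12 = 647.23 kip·ft.

M_n ≈ 647 kip·ft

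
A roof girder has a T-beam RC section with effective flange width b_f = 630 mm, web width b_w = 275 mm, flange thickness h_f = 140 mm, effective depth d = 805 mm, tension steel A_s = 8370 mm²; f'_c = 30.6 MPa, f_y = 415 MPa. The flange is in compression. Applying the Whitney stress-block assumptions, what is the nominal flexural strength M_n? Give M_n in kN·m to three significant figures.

Tension: T = A_s f_y = 8370 × 415 = 3473550 N.
Try a within the flange: a = T/(0.85 f'_c b_f) = 3473550/(0.85 × 30.6 × 630) = 211.98 mm.
a = 211.98 > h_f = 140 mm: the block extends into the web. Split into flange-overhang and web parts.
C_f = 0.85 f'_c (b_f − b_w) h_f = 0.85 × 30.6 × (630 − 275) × 140 = 1292697 N.
Remaining web compression depth: a_w = (T − C_f)/(0.85 f'_c b_w) = (3473550 − 1292697)/(0.85 × 30.6 × 275) = 304.90 mm.
M_n = C_f(d − h_f/2) + (T − C_f)(d − a_w/2) = 1292697 × (805 − 70) + 2180853 × (805 − 152.45) = 950.13 + 1423.12 = 2373.25 × 10⁶ N·mm.
M_n = 2373.25 kN·m.

M_n ≈ 2370 kN·m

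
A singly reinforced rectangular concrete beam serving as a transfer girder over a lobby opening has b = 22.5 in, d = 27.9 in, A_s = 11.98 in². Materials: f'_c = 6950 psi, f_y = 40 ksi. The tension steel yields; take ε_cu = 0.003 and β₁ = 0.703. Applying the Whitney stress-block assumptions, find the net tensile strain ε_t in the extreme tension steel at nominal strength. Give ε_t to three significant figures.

a = A_s f_y/(0.85 f'_c b) = 3.605 in.
β₁ = 0.703, so c = a/β₁ = 3.605/0.703 = 5.128 in.
From the linear strain diagram with ε_cu = 0.003: ε_t = 0.003 (d − c)/c = 0.003 × (27.9 − 5.128)/5.128 = 0.0133.
Since ε_t ≥ 0.005, the section is tension-controlled.

ε_t ≈ 0.0133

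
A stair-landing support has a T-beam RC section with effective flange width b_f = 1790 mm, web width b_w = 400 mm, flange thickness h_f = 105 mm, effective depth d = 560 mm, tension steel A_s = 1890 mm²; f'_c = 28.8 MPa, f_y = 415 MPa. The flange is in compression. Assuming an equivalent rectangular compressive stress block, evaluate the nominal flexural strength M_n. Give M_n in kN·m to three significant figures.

Tension: T = A_s f_y = 1890 × 415 = 784350 N.
Try a within the flange: a = T/(0.85 f'_c b_f) = 784350/(0.85 × 28.8 × 1790) = 17.90 mm.
Since a = 17.90 ≤ h_f = 105 mm, the stress block lies entirely in the flange; analyse as a rectangular beam of width b_f.
M_n = T(d − a/2) = 784350 × (560 − 8.95) = 432.22 × 10⁶ N·mm.
M_n = 432.22 kN·m.

M_n ≈ 432 kN·m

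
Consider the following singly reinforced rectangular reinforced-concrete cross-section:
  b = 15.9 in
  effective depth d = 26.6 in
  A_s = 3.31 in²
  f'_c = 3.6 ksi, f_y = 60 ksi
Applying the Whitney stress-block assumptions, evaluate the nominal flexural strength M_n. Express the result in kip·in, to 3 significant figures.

M_n ≈ 4880 kip·in

T = A_s f_y = 3.31 × 60 = 198.6 kips.
a = T/(0.85 f'_c b) = 198.6/(0.85 × 3.6 × 15.9) = 4.082 in.
M_n = T(d − a/2) = 198.6 × (26.6 − 2.041) = 4877.4 kip·in.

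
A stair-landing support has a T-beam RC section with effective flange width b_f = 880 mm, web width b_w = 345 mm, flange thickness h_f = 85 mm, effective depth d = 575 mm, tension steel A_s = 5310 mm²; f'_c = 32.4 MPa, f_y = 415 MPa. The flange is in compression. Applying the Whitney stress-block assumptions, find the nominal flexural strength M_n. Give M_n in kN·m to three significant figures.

M_n ≈ 1170 kN·m

Tension: T = A_s f_y = 5310 × 415 = 2203650 N.
Try a within the flange: a = T/(0.85 f'_c b_f) = 2203650/(0.85 × 32.4 × 880) = 90.93 mm.
a = 90.93 > h_f = 85 mm: the block extends into the web. Split into flange-overhang and web parts.
C_f = 0.85 f'_c (b_f − b_w) h_f = 0.85 × 32.4 × (880 − 345) × 85 = 1252382 N.
Remaining web compression depth: a_w = (T − C_f)/(0.85 f'_c b_w) = (2203650 − 1252382)/(0.85 × 32.4 × 345) = 100.12 mm.
M_n = C_f(d − h_f/2) + (T − C_f)(d − a_w/2) = 1252382 × (575 − 42.5) + 951268 × (575 − 50.06) = 666.89 + 499.36 = 1166.25 × 10⁶ N·mm.
M_n = 1166.25 kN·m.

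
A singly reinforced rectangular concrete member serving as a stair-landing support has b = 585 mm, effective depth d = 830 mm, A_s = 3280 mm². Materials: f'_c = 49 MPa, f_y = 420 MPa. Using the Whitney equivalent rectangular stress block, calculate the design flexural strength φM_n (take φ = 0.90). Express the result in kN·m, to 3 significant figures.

T = A_s f_y = 3280 × 420 = 1377600 N = 1377.6 kN.
From C = T: a = T/(0.85 f'_c b) = 1377600/(0.85 × 49 × 585) = 56.54 mm.
M_n = T(d − a/2) = 1377.6 kN × (830 − 28.27) mm = 1104.46 kN·m.
φM_n = 0.90 × 1104.46 = 994.01 kN·m.

φM_n ≈ 994 kN·m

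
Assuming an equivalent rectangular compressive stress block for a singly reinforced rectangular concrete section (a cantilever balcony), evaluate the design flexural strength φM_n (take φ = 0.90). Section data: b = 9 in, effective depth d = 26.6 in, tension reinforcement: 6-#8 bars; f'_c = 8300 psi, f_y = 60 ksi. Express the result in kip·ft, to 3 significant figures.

A_s = 6 × 0.79 = 4.74 in².
T = A_s f_y = 4.74 × 60 = 284.4 kips.
a = T/(0.85 f'_c b) = 284.4/(0.85 × 8.3 × 9) = 4.479 in.
M_n = T(d − a/2) = 284.4 × (26.6 − 2.2395) = 6928.1 kip·in = 6928.1/12 = 577.34 kip·ft.
φM_n = 0.90 × 577.34 = 519.61 kip·ft.

φM_n ≈ 520 kip·ft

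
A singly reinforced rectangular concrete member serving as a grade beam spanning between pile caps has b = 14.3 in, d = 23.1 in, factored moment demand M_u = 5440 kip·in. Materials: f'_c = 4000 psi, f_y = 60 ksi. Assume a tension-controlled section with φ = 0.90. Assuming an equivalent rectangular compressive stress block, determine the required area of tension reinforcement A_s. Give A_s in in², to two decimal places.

A_s ≈ 5.04 in²

M_n = M_u/φ = 5440/0.90 = 6044.44 kip·in.
From M_n = 0.85 f'_c a b (d − a/2):
a = d − √(d² − 2M_n/(0.85 f'_c b)) = 23.1 − √(23.1² − 2 × 6044.44/(0.85 × 4 × 14.3)) = 6.219 in.
A_s = 0.85 f'_c a b / f_y = 0.85 × 4 × 6.219 × 14.3 / 60 = 5.039 in².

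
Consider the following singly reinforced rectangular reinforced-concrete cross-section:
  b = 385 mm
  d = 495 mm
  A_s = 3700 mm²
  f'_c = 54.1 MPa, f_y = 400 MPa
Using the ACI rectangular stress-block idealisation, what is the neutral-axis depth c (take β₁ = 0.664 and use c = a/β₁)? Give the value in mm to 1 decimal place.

T = A_s f_y = 3700 × 400 = 1480000 N = 1480 kN.
Setting C = 0.85 f'_c a b equal to T: a = 1480000/(0.85 × 54.1 × 385) = 83.596 mm.
With β₁ = 0.664, c = a/β₁ = 83.596/0.664 = 125.9 mm.

c ≈ 125.9 mm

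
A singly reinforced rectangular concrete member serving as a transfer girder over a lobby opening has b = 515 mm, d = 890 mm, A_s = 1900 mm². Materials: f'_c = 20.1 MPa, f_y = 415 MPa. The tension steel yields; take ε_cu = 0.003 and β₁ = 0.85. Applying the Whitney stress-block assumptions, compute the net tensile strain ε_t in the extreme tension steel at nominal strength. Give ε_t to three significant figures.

ε_t ≈ 0.0223

a = A_s f_y/(0.85 f'_c b) = 89.61 mm.
β₁ = 0.85, so c = a/β₁ = 89.61/0.85 = 105.42 mm.
From the linear strain diagram with ε_cu = 0.003: ε_t = 0.003 (d − c)/c = 0.003 × (890 − 105.42)/105.42 = 0.0223.
Since ε_t ≥ 0.005, the section is tension-controlled.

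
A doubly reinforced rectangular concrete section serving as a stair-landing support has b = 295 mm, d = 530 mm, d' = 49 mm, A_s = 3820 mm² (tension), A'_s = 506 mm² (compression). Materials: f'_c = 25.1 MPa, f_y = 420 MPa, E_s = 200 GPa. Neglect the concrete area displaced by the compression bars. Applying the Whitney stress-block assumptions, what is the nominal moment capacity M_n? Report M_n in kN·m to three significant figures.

M_n ≈ 686 kN·m

Assume both tension and compression steel yield.
Net tension couple steel: A_s − A'_s = 3314 mm².
a = (A_s − A'_s) f_y / (0.85 f'_c b) = 1391880/(0.85 × 25.1 × 295) = 221.15 mm.
c = a/β₁ = 221.15/0.85 = 260.18 mm; ε'_s = 0.003(c − d')/c = 0.0024 ≥ f_y/E_s = 0.0021, so compression steel does yield.
M_n = (A_s − A'_s) f_y (d − a/2) + A'_s f_y (d − d') = [1391880 × (530 − 110.575) + 212520 × (530 − 49)] × 10⁻⁶ = 583.79 + 102.22 = 686.01 kN·m.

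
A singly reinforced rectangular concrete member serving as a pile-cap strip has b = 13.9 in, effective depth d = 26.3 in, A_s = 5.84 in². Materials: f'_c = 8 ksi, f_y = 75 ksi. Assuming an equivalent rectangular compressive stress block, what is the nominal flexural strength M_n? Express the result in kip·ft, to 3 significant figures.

M_n ≈ 875 kip·ft

T = A_s f_y = 5.84 × 75 = 438 kips.
a = T/(0.85 f'_c b) = 438/(0.85 × 8 × 13.9) = 4.634 in.
M_n = T(d − a/2) = 438 × (26.3 − 2.317) = 10504.6 kip·in = 10504.6/12 = 875.38 kip·ft.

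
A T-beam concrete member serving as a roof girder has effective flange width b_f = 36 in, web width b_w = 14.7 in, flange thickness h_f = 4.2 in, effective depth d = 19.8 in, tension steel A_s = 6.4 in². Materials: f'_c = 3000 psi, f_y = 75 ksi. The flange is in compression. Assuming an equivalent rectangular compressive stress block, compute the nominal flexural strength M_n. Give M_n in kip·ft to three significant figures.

Tension: T = A_s f_y = 6.4 × 75 = 480 kips.
Try a within the flange: a = T/(0.85 f'_c b_f) = 480/(0.85 × 3 × 36) = 5.229 in.
a = 5.229 > h_f = 4.2 in: the block extends into the web. Split into flange-overhang and web parts.
C_f = 0.85 f'_c (b_f − b_w) h_f = 0.85 × 3 × (36 − 14.7) × 4.2 = 228.1 kips.
Remaining web compression depth: a_w = (T − C_f)/(0.85 f'_c b_w) = (480 − 228.1)/(0.85 × 3 × 14.7) = 6.720 in.
M_n = C_f(d − h_f/2) + (T − C_f)(d − a_w/2) = 228.1 × (19.8 − 2.1) + 251.9 × (19.8 − 3.36) = 4037.4 + 4141.2 = 8178.6 kip·in.
M_n = 8178.6/12 = 681.55 kip·ft.

M_n ≈ 682 kip·ft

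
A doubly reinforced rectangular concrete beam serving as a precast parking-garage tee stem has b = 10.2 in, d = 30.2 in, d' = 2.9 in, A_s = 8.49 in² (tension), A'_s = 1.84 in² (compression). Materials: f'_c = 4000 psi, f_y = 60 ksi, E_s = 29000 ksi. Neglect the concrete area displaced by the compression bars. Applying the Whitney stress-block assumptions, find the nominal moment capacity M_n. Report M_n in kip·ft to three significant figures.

M_n ≈ 1060 kip·ft

Assume both steels yield.
a = (A_s − A'_s) f_y/(0.85 f'_c b) = (8.49 − 1.84) × 60/(0.85 × 4 × 10.2) = 11.505 in.
c = a/β₁ = 11.505/0.85 = 13.535 in; ε'_s = 0.003(c − d')/c = 0.0024 ≥ ε_y = 0.0021, so the compression steel yields.
M_n = (A_s − A'_s) f_y (d − a/2) + A'_s f_y (d − d') = 399 × (30.2 − 5.7525) + 110.4 × (30.2 − 2.9) = 9754.6 + 3013.9 = 12768.5 kip·in = 12768.5/12 = 1064.04 kip·ft.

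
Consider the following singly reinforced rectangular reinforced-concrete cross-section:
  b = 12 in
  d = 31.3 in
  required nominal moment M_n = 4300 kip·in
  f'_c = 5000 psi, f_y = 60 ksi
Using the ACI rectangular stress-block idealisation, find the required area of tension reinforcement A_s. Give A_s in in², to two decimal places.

From M_n = 0.85 f'_c a b (d − a/2):
a = d − √(d² − 2M_n/(0.85 f'_c b)) = 31.3 − √(31.3² − 2 × 4300/(0.85 × 5 × 12)) = 2.821 in.
A_s = 0.85 f'_c a b / f_y = 0.85 × 5 × 2.821 × 12 / 60 = 2.398 in².

A_s ≈ 2.40 in²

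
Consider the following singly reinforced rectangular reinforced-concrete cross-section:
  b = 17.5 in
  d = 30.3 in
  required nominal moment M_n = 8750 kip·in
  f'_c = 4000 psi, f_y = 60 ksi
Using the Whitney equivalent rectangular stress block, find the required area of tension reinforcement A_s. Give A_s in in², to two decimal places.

A_s ≈ 5.28 in²

From M_n = 0.85 f'_c a b (d − a/2):
a = d − √(d² − 2M_n/(0.85 f'_c b)) = 30.3 − √(30.3² − 2 × 8750/(0.85 × 4 × 17.5)) = 5.321 in.
A_s = 0.85 f'_c a b / f_y = 0.85 × 4 × 5.321 × 17.5 / 60 = 5.277 in².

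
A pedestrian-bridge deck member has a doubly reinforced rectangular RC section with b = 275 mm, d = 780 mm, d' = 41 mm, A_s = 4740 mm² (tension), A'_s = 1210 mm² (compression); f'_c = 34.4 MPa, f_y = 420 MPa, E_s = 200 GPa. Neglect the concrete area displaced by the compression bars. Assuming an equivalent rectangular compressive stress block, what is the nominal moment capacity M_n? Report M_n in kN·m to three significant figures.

M_n ≈ 1400 kN·m

Assume both tension and compression steel yield.
Net tension couple steel: A_s − A'_s = 3530 mm².
a = (A_s − A'_s) f_y / (0.85 f'_c b) = 1482600/(0.85 × 34.4 × 275) = 184.38 mm.
c = a/β₁ = 184.38/0.804 = 229.33 mm; ε'_s = 0.003(c − d')/c = 0.0025 ≥ f_y/E_s = 0.0021, so compression steel does yield.
M_n = (A_s − A'_s) f_y (d − a/2) + A'_s f_y (d − d') = [1482600 × (780 − 92.19) + 508200 × (780 − 41)] × 10⁻⁶ = 1019.75 + 375.56 = 1395.31 kN·m.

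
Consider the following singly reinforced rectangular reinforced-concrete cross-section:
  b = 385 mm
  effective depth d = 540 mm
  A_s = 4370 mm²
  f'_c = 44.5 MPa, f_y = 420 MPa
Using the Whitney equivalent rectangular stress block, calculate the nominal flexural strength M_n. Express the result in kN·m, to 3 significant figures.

T = A_s f_y = 4370 × 420 = 1835400 N = 1835.4 kN.
From C = T: a = T/(0.85 f'_c b) = 1835400/(0.85 × 44.5 × 385) = 126.03 mm.
M_n = T(d − a/2) = 1835.4 kN × (540 − 63.015) mm = 875.46 kN·m.

M_n ≈ 875 kN·m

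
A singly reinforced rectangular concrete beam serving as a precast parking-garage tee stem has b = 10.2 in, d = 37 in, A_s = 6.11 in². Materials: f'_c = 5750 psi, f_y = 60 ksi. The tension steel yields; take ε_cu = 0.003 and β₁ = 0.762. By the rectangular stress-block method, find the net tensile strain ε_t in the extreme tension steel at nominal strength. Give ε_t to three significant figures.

ε_t ≈ 0.00850

a = A_s f_y/(0.85 f'_c b) = 7.354 in.
β₁ = 0.762, so c = a/β₁ = 7.354/0.762 = 9.651 in.
From the linear strain diagram with ε_cu = 0.003: ε_t = 0.003 (d − c)/c = 0.003 × (37 − 9.651)/9.651 = 0.00850.
Since ε_t ≥ 0.005, the section is tension-controlled.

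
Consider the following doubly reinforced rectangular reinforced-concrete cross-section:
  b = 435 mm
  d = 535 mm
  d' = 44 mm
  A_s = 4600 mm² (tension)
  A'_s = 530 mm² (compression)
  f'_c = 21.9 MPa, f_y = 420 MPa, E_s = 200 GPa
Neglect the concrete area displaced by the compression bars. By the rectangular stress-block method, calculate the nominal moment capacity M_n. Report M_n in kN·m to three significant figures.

M_n ≈ 843 kN·m

Assume both tension and compression steel yield.
Net tension couple steel: A_s − A'_s = 4070 mm².
a = (A_s − A'_s) f_y / (0.85 f'_c b) = 1709400/(0.85 × 21.9 × 435) = 211.10 mm.
c = a/β₁ = 211.10/0.85 = 248.35 mm; ε'_s = 0.003(c − d')/c = 0.0025 ≥ f_y/E_s = 0.0021, so compression steel does yield.
M_n = (A_s − A'_s) f_y (d − a/2) + A'_s f_y (d − d') = [1709400 × (535 − 105.55) + 222600 × (535 − 44)] × 10⁻⁶ = 734.10 + 109.30 = 843.40 kN·m.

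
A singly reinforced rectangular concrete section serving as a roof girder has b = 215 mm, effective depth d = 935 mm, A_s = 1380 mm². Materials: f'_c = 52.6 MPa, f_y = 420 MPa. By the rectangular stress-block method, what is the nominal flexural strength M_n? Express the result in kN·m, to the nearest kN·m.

M_n ≈ 524 kN·m

T = A_s f_y = 1380 × 420 = 579600 N = 579.6 kN.
From C = T: a = T/(0.85 f'_c b) = 579600/(0.85 × 52.6 × 215) = 60.30 mm.
M_n = T(d − a/2) = 579.6 kN × (935 − 30.15) mm = 524.45 kN·m.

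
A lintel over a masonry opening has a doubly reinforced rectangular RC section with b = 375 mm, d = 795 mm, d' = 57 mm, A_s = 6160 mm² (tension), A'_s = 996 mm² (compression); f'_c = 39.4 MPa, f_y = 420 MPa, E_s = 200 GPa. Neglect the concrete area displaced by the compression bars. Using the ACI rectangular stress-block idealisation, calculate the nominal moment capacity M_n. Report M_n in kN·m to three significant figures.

M_n ≈ 1850 kN·m

Assume both tension and compression steel yield.
Net tension couple steel: A_s − A'_s = 5164 mm².
a = (A_s − A'_s) f_y / (0.85 f'_c b) = 2168880/(0.85 × 39.4 × 375) = 172.70 mm.
c = a/β₁ = 172.70/0.769 = 224.58 mm; ε'_s = 0.003(c − d')/c = 0.0022 ≥ f_y/E_s = 0.0021, so compression steel does yield.
M_n = (A_s − A'_s) f_y (d − a/2) + A'_s f_y (d − d') = [2168880 × (795 − 86.35) + 418320 × (795 − 57)] × 10⁻⁶ = 1536.98 + 308.72 = 1845.70 kN·m.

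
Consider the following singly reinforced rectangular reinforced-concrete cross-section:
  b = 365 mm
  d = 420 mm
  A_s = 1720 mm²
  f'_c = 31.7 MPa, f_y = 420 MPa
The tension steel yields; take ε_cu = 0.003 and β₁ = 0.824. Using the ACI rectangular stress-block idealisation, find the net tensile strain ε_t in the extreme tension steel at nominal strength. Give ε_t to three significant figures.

a = A_s f_y/(0.85 f'_c b) = 73.45 mm.
β₁ = 0.824, so c = a/β₁ = 73.45/0.824 = 89.14 mm.
From the linear strain diagram with ε_cu = 0.003: ε_t = 0.003 (d − c)/c = 0.003 × (420 − 89.14)/89.14 = 0.0111.
Since ε_t ≥ 0.005, the section is tension-controlled.

ε_t ≈ 0.0111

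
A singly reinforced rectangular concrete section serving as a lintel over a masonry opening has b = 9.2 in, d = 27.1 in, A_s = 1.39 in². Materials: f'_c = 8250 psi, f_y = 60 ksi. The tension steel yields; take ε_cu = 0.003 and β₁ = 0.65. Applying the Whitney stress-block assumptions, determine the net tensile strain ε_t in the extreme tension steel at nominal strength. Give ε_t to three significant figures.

ε_t ≈ 0.0379

a = A_s f_y/(0.85 f'_c b) = 1.293 in.
β₁ = 0.65, so c = a/β₁ = 1.293/0.65 = 1.989 in.
From the linear strain diagram with ε_cu = 0.003: ε_t = 0.003 (d − c)/c = 0.003 × (27.1 − 1.989)/1.989 = 0.0379.
Since ε_t ≥ 0.005, the section is tension-controlled.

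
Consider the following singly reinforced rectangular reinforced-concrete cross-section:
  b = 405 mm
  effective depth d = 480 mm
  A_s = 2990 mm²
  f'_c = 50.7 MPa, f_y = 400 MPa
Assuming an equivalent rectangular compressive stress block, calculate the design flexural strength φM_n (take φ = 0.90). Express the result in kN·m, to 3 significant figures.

φM_n ≈ 480 kN·m

T = A_s f_y = 2990 × 400 = 1196000 N = 1196 kN.
From C = T: a = T/(0.85 f'_c b) = 1196000/(0.85 × 50.7 × 405) = 68.53 mm.
M_n = T(d − a/2) = 1196 kN × (480 − 34.265) mm = 533.10 kN·m.
φM_n = 0.90 × 533.10 = 479.79 kN·m.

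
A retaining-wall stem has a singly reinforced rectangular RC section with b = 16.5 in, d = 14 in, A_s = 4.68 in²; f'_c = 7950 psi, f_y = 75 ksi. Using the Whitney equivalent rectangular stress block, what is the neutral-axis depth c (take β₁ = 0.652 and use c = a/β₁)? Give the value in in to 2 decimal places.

c ≈ 4.83 in

T = A_s f_y = 4.68 × 75 = 351 kips.
a = T/(0.85 f'_c b) = 351/(0.85 × 7.95 × 16.5) = 3.1480 in.
With β₁ = 0.652, c = a/β₁ = 3.1480/0.652 = 4.83 in.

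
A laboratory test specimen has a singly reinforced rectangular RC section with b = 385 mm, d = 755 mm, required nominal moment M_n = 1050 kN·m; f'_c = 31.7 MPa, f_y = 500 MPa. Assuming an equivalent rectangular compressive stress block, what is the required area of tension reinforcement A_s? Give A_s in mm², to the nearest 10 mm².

With M_n = 0.85 f'_c a b (d − a/2), solve the quadratic for a:
a = d − √(d² − 2M_n/(0.85 f'_c b)) = 755 − √(755² − 2 × 1050×10⁶/(0.85 × 31.7 × 385)) = 148.71 mm.
A_s = 0.85 f'_c a b / f_y = 0.85 × 31.7 × 148.71 × 385 / 500 = 3085.4 mm².

A_s ≈ 3090 mm²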